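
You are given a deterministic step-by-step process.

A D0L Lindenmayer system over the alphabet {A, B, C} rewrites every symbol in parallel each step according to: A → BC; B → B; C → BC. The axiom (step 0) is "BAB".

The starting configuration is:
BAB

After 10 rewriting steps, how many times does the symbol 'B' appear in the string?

gen 0: BAB
gen 1: BBCB
gen 2: BBBCB
gen 3: BBBBCB
gen 4: BBBBBCB
gen 5: BBBBBBCB
gen 6: BBBBBBBCB
gen 7: BBBBBBBBCB
gen 8: BBBBBBBBBCB
gen 9: BBBBBBBBBBCB
gen 10: BBBBBBBBBBBCB

12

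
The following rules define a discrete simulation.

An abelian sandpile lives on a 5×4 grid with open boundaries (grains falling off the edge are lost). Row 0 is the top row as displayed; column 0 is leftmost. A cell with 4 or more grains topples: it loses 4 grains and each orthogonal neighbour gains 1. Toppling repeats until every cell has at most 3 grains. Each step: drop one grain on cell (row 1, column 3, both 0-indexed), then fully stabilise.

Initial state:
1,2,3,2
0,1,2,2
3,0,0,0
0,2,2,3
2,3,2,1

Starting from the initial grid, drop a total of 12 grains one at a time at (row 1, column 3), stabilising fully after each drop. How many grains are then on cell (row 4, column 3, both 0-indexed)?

2

[0] 1,2,3,2
0,1,2,2
3,0,0,0
0,2,2,3
2,3,2,1
[1] 1,2,3,2
0,1,2,3
3,0,0,0
0,2,2,3
2,3,2,1
[2] 1,2,3,3
0,1,3,0
3,0,0,1
0,2,2,3
2,3,2,1
[3] 1,2,3,3
0,1,3,1
3,0,0,1
0,2,2,3
2,3,2,1
[4] 1,2,3,3
0,1,3,2
3,0,0,1
0,2,2,3
2,3,2,1
[5] 1,2,3,3
0,1,3,3
3,0,0,1
0,2,2,3
2,3,2,1
[6] 1,3,1,1
0,2,1,2
3,0,1,2
0,2,2,3
2,3,2,1
[7] 1,3,1,1
0,2,1,3
3,0,1,2
0,2,2,3
2,3,2,1
[8] 1,3,1,2
0,2,2,0
3,0,1,3
0,2,2,3
2,3,2,1
[9] 1,3,1,2
0,2,2,1
3,0,1,3
0,2,2,3
2,3,2,1
[10] 1,3,1,2
0,2,2,2
3,0,1,3
0,2,2,3
2,3,2,1
[11] 1,3,1,2
0,2,2,3
3,0,1,3
0,2,2,3
2,3,2,1
[12] 1,3,1,3
0,2,3,1
3,0,2,1
0,2,3,0
2,3,2,2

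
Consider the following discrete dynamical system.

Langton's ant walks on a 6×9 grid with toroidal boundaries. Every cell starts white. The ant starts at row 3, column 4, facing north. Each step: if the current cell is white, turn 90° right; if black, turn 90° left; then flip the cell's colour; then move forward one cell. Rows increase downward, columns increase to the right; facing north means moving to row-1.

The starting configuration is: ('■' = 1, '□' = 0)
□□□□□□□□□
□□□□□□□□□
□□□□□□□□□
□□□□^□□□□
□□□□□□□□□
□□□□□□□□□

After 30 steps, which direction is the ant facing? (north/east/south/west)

north

k=0  □□□□□□□□□
□□□□□□□□□
□□□□□□□□□
□□□□^□□□□
□□□□□□□□□
□□□□□□□□□
k=1  □□□□□□□□□
□□□□□□□□□
□□□□□□□□□
□□□□■>□□□
□□□□□□□□□
□□□□□□□□□
k=2  □□□□□□□□□
□□□□□□□□□
□□□□□□□□□
□□□□■■□□□
□□□□□v□□□
□□□□□□□□□
k=3  □□□□□□□□□
□□□□□□□□□
□□□□□□□□□
□□□□■■□□□
□□□□<■□□□
□□□□□□□□□
k=4  □□□□□□□□□
□□□□□□□□□
□□□□□□□□□
□□□□^■□□□
□□□□■■□□□
□□□□□□□□□
k=5  □□□□□□□□□
□□□□□□□□□
□□□□□□□□□
□□□<□■□□□
□□□□■■□□□
□□□□□□□□□
k=6  □□□□□□□□□
□□□□□□□□□
□□□^□□□□□
□□□■□■□□□
□□□□■■□□□
□□□□□□□□□
k=7  □□□□□□□□□
□□□□□□□□□
□□□■>□□□□
□□□■□■□□□
□□□□■■□□□
□□□□□□□□□
k=8  □□□□□□□□□
□□□□□□□□□
□□□■■□□□□
□□□■v■□□□
□□□□■■□□□
□□□□□□□□□
k=9  □□□□□□□□□
□□□□□□□□□
□□□■■□□□□
□□□<■■□□□
□□□□■■□□□
□□□□□□□□□
k=10  □□□□□□□□□
□□□□□□□□□
□□□■■□□□□
□□□□■■□□□
□□□v■■□□□
□□□□□□□□□
k=11  □□□□□□□□□
□□□□□□□□□
□□□■■□□□□
□□□□■■□□□
□□<■■■□□□
□□□□□□□□□
k=12  □□□□□□□□□
□□□□□□□□□
□□□■■□□□□
□□^□■■□□□
□□■■■■□□□
□□□□□□□□□
k=13  □□□□□□□□□
□□□□□□□□□
□□□■■□□□□
□□■>■■□□□
□□■■■■□□□
□□□□□□□□□
k=14  □□□□□□□□□
□□□□□□□□□
□□□■■□□□□
□□■■■■□□□
□□■v■■□□□
□□□□□□□□□
k=15  □□□□□□□□□
□□□□□□□□□
□□□■■□□□□
□□■■■■□□□
□□■□>■□□□
□□□□□□□□□
k=16  □□□□□□□□□
□□□□□□□□□
□□□■■□□□□
□□■■^■□□□
□□■□□■□□□
□□□□□□□□□
k=17  □□□□□□□□□
□□□□□□□□□
□□□■■□□□□
□□■<□■□□□
□□■□□■□□□
□□□□□□□□□
k=18  □□□□□□□□□
□□□□□□□□□
□□□■■□□□□
□□■□□■□□□
□□■v□■□□□
□□□□□□□□□
k=19  □□□□□□□□□
□□□□□□□□□
□□□■■□□□□
□□■□□■□□□
□□<■□■□□□
□□□□□□□□□
k=20  □□□□□□□□□
□□□□□□□□□
□□□■■□□□□
□□■□□■□□□
□□□■□■□□□
□□v□□□□□□
k=21  □□□□□□□□□
□□□□□□□□□
□□□■■□□□□
□□■□□■□□□
□□□■□■□□□
□<■□□□□□□
k=22  □□□□□□□□□
□□□□□□□□□
□□□■■□□□□
□□■□□■□□□
□^□■□■□□□
□■■□□□□□□
k=23  □□□□□□□□□
□□□□□□□□□
□□□■■□□□□
□□■□□■□□□
□■>■□■□□□
□■■□□□□□□
k=24  □□□□□□□□□
□□□□□□□□□
□□□■■□□□□
□□■□□■□□□
□■■■□■□□□
□■v□□□□□□
k=25  □□□□□□□□□
□□□□□□□□□
□□□■■□□□□
□□■□□■□□□
□■■■□■□□□
□■□>□□□□□
k=26  □□□v□□□□□
□□□□□□□□□
□□□■■□□□□
□□■□□■□□□
□■■■□■□□□
□■□■□□□□□
k=27  □□<■□□□□□
□□□□□□□□□
□□□■■□□□□
□□■□□■□□□
□■■■□■□□□
□■□■□□□□□
k=28  □□■■□□□□□
□□□□□□□□□
□□□■■□□□□
□□■□□■□□□
□■■■□■□□□
□■^■□□□□□
k=29  □□■■□□□□□
□□□□□□□□□
□□□■■□□□□
□□■□□■□□□
□■■■□■□□□
□■■>□□□□□
k=30  □□■■□□□□□
□□□□□□□□□
□□□■■□□□□
□□■□□■□□□
□■■^□■□□□
□■■□□□□□□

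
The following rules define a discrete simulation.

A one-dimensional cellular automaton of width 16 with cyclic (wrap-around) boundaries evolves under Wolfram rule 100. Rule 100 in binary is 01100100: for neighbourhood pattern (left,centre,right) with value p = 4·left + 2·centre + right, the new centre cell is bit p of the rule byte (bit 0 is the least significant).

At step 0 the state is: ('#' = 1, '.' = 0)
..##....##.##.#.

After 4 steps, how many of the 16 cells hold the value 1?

step 0: ..##....##.##.#.
step 1: ...#.....##.###.
step 2: ...#......##..#.
step 3: ...#.......#..#.
step 4: ...#.......#..#.

3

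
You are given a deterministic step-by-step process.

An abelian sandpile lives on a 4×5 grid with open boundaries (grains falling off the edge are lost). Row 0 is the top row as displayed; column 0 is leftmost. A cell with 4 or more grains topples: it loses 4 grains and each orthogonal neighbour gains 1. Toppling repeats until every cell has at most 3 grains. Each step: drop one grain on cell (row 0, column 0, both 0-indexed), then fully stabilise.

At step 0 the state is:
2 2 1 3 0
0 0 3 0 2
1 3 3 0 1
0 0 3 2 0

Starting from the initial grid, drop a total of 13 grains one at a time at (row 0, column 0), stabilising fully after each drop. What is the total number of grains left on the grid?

0) 2 2 1 3 0
0 0 3 0 2
1 3 3 0 1
0 0 3 2 0
1) 3 2 1 3 0
0 0 3 0 2
1 3 3 0 1
0 0 3 2 0
2) 0 3 1 3 0
1 0 3 0 2
1 3 3 0 1
0 0 3 2 0
3) 1 3 1 3 0
1 0 3 0 2
1 3 3 0 1
0 0 3 2 0
4) 2 3 1 3 0
1 0 3 0 2
1 3 3 0 1
0 0 3 2 0
5) 3 3 1 3 0
1 0 3 0 2
1 3 3 0 1
0 0 3 2 0
6) 1 0 2 3 0
2 1 3 0 2
1 3 3 0 1
0 0 3 2 0
7) 2 0 2 3 0
2 1 3 0 2
1 3 3 0 1
0 0 3 2 0
8) 3 0 2 3 0
2 1 3 0 2
1 3 3 0 1
0 0 3 2 0
9) 0 1 2 3 0
3 1 3 0 2
1 3 3 0 1
0 0 3 2 0
10) 1 1 2 3 0
3 1 3 0 2
1 3 3 0 1
0 0 3 2 0
11) 2 1 2 3 0
3 1 3 0 2
1 3 3 0 1
0 0 3 2 0
12) 3 1 2 3 0
3 1 3 0 2
1 3 3 0 1
0 0 3 2 0
13) 1 2 2 3 0
0 2 3 0 2
2 3 3 0 1
0 0 3 2 0

29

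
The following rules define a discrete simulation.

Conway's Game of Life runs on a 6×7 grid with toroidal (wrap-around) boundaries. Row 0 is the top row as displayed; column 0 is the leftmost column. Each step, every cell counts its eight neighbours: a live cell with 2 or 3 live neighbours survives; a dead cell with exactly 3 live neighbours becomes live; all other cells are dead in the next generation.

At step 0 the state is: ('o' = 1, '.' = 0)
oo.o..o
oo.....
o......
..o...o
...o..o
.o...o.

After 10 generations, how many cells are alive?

3

[0] oo.o..o
oo.....
o......
..o...o
...o..o
.o...o.
[1] ......o
..o....
o.....o
o.....o
o.o..oo
.o..oo.
[2] .....o.
o.....o
oo....o
.......
....o..
.o..o..
[3] o....oo
.o...o.
.o....o
o......
.......
....oo.
[4] o......
.o...o.
.o....o
o......
.......
....oo.
[5] ....ooo
.o....o
.o....o
o......
.......
.......
[6] o....oo
......o
.o....o
o......
.......
.....o.
[7] o....o.
.......
......o
o......
.......
.....o.
[8] ......o
......o
.......
.......
.......
......o
[9] o....oo
.......
.......
.......
.......
.......
[10] ......o
......o
.......
.......
.......
......o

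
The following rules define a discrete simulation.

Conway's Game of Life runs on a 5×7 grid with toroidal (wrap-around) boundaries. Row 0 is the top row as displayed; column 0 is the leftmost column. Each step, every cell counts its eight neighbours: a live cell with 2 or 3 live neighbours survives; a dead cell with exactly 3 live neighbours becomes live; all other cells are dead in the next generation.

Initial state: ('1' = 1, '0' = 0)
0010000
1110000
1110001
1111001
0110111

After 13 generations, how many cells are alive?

t=0: 0010000
1110000
1110001
1111001
0110111
t=1: 0000011
0001001
0000000
0000100
0000111
t=2: 1000000
0000011
0000000
0000100
0000101
t=3: 1000000
0000001
0000010
0000010
0000010
t=4: 0000001
0000001
0000011
0000111
0000001
t=5: 1000011
1000001
1000100
1000100
1000001
t=6: 0100010
0100000
1100010
1100010
0100000
t=7: 1110000
0110001
0010000
0010000
0110001
t=8: 0001001
0001000
0011000
0011000
0001000
t=9: 0011100
0001100
0000100
0000100
0001100
t=10: 0010010
0010010
0000110
0000110
0010010
t=11: 0111111
0001011
0001001
0001001
0001011
t=12: 0000000
0000000
1011001
1011001
0000000
t=13: 0000000
0000000
1011001
1011001
0000000

8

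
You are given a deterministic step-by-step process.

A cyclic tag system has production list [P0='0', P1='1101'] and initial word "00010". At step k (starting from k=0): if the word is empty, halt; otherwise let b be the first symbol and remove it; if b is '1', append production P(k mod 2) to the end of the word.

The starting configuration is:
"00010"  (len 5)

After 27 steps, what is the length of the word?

[0] "00010"  (len 5)
[1] "0010"  (len 4)
[2] "010"  (len 3)
[3] "10"  (len 2)
[4] "01101"  (len 5)
[5] "1101"  (len 4)
[6] "1011101"  (len 7)
[7] "0111010"  (len 7)
[8] "111010"  (len 6)
[9] "110100"  (len 6)
[10] "101001101"  (len 9)
[11] "010011010"  (len 9)
[12] "10011010"  (len 8)
[13] "00110100"  (len 8)
[14] "0110100"  (len 7)
[15] "110100"  (len 6)
[16] "101001101"  (len 9)
[17] "010011010"  (len 9)
[18] "10011010"  (len 8)
[19] "00110100"  (len 8)
[20] "0110100"  (len 7)
[21] "110100"  (len 6)
[22] "101001101"  (len 9)
[23] "010011010"  (len 9)
[24] "10011010"  (len 8)
[25] "00110100"  (len 8)
[26] "0110100"  (len 7)
[27] "110100"  (len 6)

6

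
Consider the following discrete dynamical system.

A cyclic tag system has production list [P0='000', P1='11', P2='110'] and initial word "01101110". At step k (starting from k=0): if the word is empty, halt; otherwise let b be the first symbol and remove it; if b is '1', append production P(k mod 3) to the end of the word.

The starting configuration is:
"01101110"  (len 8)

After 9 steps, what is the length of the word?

step 0: "01101110"  (len 8)
step 1: "1101110"  (len 7)
step 2: "10111011"  (len 8)
step 3: "0111011110"  (len 10)
step 4: "111011110"  (len 9)
step 5: "1101111011"  (len 10)
step 6: "101111011110"  (len 12)
step 7: "01111011110000"  (len 14)
step 8: "1111011110000"  (len 13)
step 9: "111011110000110"  (len 15)

15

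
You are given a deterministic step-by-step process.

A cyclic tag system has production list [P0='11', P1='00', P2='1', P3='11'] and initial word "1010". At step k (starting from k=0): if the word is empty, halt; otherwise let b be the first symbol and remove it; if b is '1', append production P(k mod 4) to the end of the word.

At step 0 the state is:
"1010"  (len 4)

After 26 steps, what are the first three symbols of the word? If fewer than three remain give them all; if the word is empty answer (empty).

100

gen 0: "1010"  (len 4)
gen 1: "01011"  (len 5)
gen 2: "1011"  (len 4)
gen 3: "0111"  (len 4)
gen 4: "111"  (len 3)
gen 5: "1111"  (len 4)
gen 6: "11100"  (len 5)
gen 7: "11001"  (len 5)
gen 8: "100111"  (len 6)
gen 9: "0011111"  (len 7)
gen 10: "011111"  (len 6)
gen 11: "11111"  (len 5)
gen 12: "111111"  (len 6)
gen 13: "1111111"  (len 7)
gen 14: "11111100"  (len 8)
gen 15: "11111001"  (len 8)
gen 16: "111100111"  (len 9)
gen 17: "1110011111"  (len 10)
gen 18: "11001111100"  (len 11)
gen 19: "10011111001"  (len 11)
gen 20: "001111100111"  (len 12)
gen 21: "01111100111"  (len 11)
gen 22: "1111100111"  (len 10)
gen 23: "1111001111"  (len 10)
gen 24: "11100111111"  (len 11)
gen 25: "110011111111"  (len 12)
gen 26: "1001111111100"  (len 13)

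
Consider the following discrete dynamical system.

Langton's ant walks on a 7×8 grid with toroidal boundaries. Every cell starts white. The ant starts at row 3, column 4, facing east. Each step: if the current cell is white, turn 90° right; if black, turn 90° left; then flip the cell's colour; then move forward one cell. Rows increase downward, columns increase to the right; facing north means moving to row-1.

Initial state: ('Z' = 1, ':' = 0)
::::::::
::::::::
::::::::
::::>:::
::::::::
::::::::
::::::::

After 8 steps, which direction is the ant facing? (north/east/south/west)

k=0  ::::::::
::::::::
::::::::
::::>:::
::::::::
::::::::
::::::::
k=1  ::::::::
::::::::
::::::::
::::Z:::
::::v:::
::::::::
::::::::
k=2  ::::::::
::::::::
::::::::
::::Z:::
:::<Z:::
::::::::
::::::::
k=3  ::::::::
::::::::
::::::::
:::^Z:::
:::ZZ:::
::::::::
::::::::
k=4  ::::::::
::::::::
::::::::
:::Z>:::
:::ZZ:::
::::::::
::::::::
k=5  ::::::::
::::::::
::::^:::
:::Z::::
:::ZZ:::
::::::::
::::::::
k=6  ::::::::
::::::::
::::Z>::
:::Z::::
:::ZZ:::
::::::::
::::::::
k=7  ::::::::
::::::::
::::ZZ::
:::Z:v::
:::ZZ:::
::::::::
::::::::
k=8  ::::::::
::::::::
::::ZZ::
:::Z<Z::
:::ZZ:::
::::::::
::::::::

west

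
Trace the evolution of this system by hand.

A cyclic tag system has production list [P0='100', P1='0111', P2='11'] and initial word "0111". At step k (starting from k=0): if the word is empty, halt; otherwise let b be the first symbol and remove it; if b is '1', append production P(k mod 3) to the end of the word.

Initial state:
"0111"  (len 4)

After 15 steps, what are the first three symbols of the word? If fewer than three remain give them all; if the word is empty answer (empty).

[0] "0111"  (len 4)
[1] "111"  (len 3)
[2] "110111"  (len 6)
[3] "1011111"  (len 7)
[4] "011111100"  (len 9)
[5] "11111100"  (len 8)
[6] "111110011"  (len 9)
[7] "11110011100"  (len 11)
[8] "11100111000111"  (len 14)
[9] "110011100011111"  (len 15)
[10] "10011100011111100"  (len 17)
[11] "00111000111111000111"  (len 20)
[12] "0111000111111000111"  (len 19)
[13] "111000111111000111"  (len 18)
[14] "110001111110001110111"  (len 21)
[15] "1000111111000111011111"  (len 22)

100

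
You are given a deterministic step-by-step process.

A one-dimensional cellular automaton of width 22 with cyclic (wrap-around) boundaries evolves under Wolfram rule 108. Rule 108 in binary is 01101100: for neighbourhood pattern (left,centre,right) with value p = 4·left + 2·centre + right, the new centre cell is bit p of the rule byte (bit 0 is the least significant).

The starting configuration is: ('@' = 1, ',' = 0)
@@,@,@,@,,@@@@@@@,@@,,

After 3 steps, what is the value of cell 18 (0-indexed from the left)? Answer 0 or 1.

k=0  @@,@,@,@,,@@@@@@@,@@,,
k=1  @@@@@@@@,,@,,,,,@@@@,,
k=2  @,,,,,,@,,@,,,,,@,,@,,
k=3  @,,,,,,@,,@,,,,,@,,@,,

0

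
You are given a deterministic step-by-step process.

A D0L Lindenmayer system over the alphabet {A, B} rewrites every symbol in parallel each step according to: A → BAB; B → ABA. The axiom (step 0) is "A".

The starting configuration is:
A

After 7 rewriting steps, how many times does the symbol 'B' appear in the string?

1094

k=0  A
k=1  BAB
k=2  ABABABABA
k=3  BABABABABABABABABABABABABAB
k=4  ABABABABABABABABABABABABABABABABABABABABABABABABABABABABABABABABABABABABABABABABA
k=5  BABABABABABABABABABABABABABABABABABABABABABABABABABABABABA…ABABABABABABABABABABABABABABABABABABABABABABABABABABABABAB  (len 243)
k=6  ABABABABABABABABABABABABABABABABABABABABABABABABABABABABAB…BABABABABABABABABABABABABABABABABABABABABABABABABABABABABA  (len 729)
k=7  BABABABABABABABABABABABABABABABABABABABABABABABABABABABABA…ABABABABABABABABABABABABABABABABABABABABABABABABABABABABAB  (len 2187)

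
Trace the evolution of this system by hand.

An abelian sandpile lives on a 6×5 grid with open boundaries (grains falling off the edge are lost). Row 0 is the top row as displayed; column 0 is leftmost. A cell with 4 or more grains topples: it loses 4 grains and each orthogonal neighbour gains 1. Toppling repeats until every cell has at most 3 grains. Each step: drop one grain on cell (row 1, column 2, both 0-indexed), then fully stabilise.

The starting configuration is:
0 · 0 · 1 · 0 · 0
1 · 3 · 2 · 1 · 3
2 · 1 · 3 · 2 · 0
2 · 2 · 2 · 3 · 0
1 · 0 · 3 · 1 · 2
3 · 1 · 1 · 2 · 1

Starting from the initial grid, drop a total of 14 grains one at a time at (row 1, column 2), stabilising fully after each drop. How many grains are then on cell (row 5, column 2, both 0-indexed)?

step 0: 0 · 0 · 1 · 0 · 0
1 · 3 · 2 · 1 · 3
2 · 1 · 3 · 2 · 0
2 · 2 · 2 · 3 · 0
1 · 0 · 3 · 1 · 2
3 · 1 · 1 · 2 · 1
step 1: 0 · 0 · 1 · 0 · 0
1 · 3 · 3 · 1 · 3
2 · 1 · 3 · 2 · 0
2 · 2 · 2 · 3 · 0
1 · 0 · 3 · 1 · 2
3 · 1 · 1 · 2 · 1
step 2: 0 · 1 · 2 · 0 · 0
2 · 0 · 2 · 2 · 3
2 · 3 · 0 · 3 · 0
2 · 2 · 3 · 3 · 0
1 · 0 · 3 · 1 · 2
3 · 1 · 1 · 2 · 1
step 3: 0 · 1 · 2 · 0 · 0
2 · 0 · 3 · 2 · 3
2 · 3 · 0 · 3 · 0
2 · 2 · 3 · 3 · 0
1 · 0 · 3 · 1 · 2
3 · 1 · 1 · 2 · 1
step 4: 0 · 1 · 3 · 0 · 0
2 · 1 · 0 · 3 · 3
2 · 3 · 1 · 3 · 0
2 · 2 · 3 · 3 · 0
1 · 0 · 3 · 1 · 2
3 · 1 · 1 · 2 · 1
step 5: 0 · 1 · 3 · 0 · 0
2 · 1 · 1 · 3 · 3
2 · 3 · 1 · 3 · 0
2 · 2 · 3 · 3 · 0
1 · 0 · 3 · 1 · 2
3 · 1 · 1 · 2 · 1
step 6: 0 · 1 · 3 · 0 · 0
2 · 1 · 2 · 3 · 3
2 · 3 · 1 · 3 · 0
2 · 2 · 3 · 3 · 0
1 · 0 · 3 · 1 · 2
3 · 1 · 1 · 2 · 1
step 7: 0 · 1 · 3 · 0 · 0
2 · 1 · 3 · 3 · 3
2 · 3 · 1 · 3 · 0
2 · 2 · 3 · 3 · 0
1 · 0 · 3 · 1 · 2
3 · 1 · 1 · 2 · 1
step 8: 0 · 2 · 0 · 2 · 1
2 · 3 · 3 · 2 · 0
3 · 1 · 1 · 2 · 2
3 · 0 · 3 · 1 · 1
1 · 2 · 0 · 3 · 2
3 · 1 · 2 · 2 · 1
step 9: 0 · 3 · 1 · 2 · 1
3 · 0 · 1 · 3 · 0
3 · 2 · 2 · 2 · 2
3 · 0 · 3 · 1 · 1
1 · 2 · 0 · 3 · 2
3 · 1 · 2 · 2 · 1
step 10: 0 · 3 · 1 · 2 · 1
3 · 0 · 2 · 3 · 0
3 · 2 · 2 · 2 · 2
3 · 0 · 3 · 1 · 1
1 · 2 · 0 · 3 · 2
3 · 1 · 2 · 2 · 1
step 11: 0 · 3 · 1 · 2 · 1
3 · 0 · 3 · 3 · 0
3 · 2 · 2 · 2 · 2
3 · 0 · 3 · 1 · 1
1 · 2 · 0 · 3 · 2
3 · 1 · 2 · 2 · 1
step 12: 0 · 3 · 2 · 3 · 1
3 · 1 · 1 · 0 · 1
3 · 2 · 3 · 3 · 2
3 · 0 · 3 · 1 · 1
1 · 2 · 0 · 3 · 2
3 · 1 · 2 · 2 · 1
step 13: 0 · 3 · 2 · 3 · 1
3 · 1 · 2 · 0 · 1
3 · 2 · 3 · 3 · 2
3 · 0 · 3 · 1 · 1
1 · 2 · 0 · 3 · 2
3 · 1 · 2 · 2 · 1
step 14: 0 · 3 · 2 · 3 · 1
3 · 1 · 3 · 0 · 1
3 · 2 · 3 · 3 · 2
3 · 0 · 3 · 1 · 1
1 · 2 · 0 · 3 · 2
3 · 1 · 2 · 2 · 1

2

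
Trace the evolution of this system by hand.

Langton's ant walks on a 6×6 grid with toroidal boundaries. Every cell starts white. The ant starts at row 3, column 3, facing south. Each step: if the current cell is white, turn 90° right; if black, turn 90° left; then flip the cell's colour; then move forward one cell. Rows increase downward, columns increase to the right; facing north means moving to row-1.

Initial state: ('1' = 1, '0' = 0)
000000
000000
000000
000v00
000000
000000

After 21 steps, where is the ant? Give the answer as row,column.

step 0: 000000
000000
000000
000v00
000000
000000
step 1: 000000
000000
000000
00<100
000000
000000
step 2: 000000
000000
00^000
001100
000000
000000
step 3: 000000
000000
001>00
001100
000000
000000
step 4: 000000
000000
001100
001v00
000000
000000
step 5: 000000
000000
001100
0010>0
000000
000000
step 6: 000000
000000
001100
001010
0000v0
000000
step 7: 000000
000000
001100
001010
000<10
000000
step 8: 000000
000000
001100
001^10
000110
000000
step 9: 000000
000000
001100
0011>0
000110
000000
step 10: 000000
000000
0011^0
001100
000110
000000
step 11: 000000
000000
00111>
001100
000110
000000
step 12: 000000
000000
001111
00110v
000110
000000
step 13: 000000
000000
001111
0011<1
000110
000000
step 14: 000000
000000
0011^1
001111
000110
000000
step 15: 000000
000000
001<01
001111
000110
000000
step 16: 000000
000000
001001
001v11
000110
000000
step 17: 000000
000000
001001
0010>1
000110
000000
step 18: 000000
000000
0010^1
001001
000110
000000
step 19: 000000
000000
00101>
001001
000110
000000
step 20: 000000
00000^
001010
001001
000110
000000
step 21: 000000
>00001
001010
001001
000110
000000

1,0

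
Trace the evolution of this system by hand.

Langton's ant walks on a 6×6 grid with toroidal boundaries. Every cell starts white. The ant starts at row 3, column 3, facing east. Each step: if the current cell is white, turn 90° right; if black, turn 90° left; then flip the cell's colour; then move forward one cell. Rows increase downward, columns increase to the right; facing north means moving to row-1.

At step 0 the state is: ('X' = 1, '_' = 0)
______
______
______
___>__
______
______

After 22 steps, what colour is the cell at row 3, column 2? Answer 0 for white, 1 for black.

0

step 0: ______
______
______
___>__
______
______
step 1: ______
______
______
___X__
___v__
______
step 2: ______
______
______
___X__
__<X__
______
step 3: ______
______
______
__^X__
__XX__
______
step 4: ______
______
______
__X>__
__XX__
______
step 5: ______
______
___^__
__X___
__XX__
______
step 6: ______
______
___X>_
__X___
__XX__
______
step 7: ______
______
___XX_
__X_v_
__XX__
______
step 8: ______
______
___XX_
__X<X_
__XX__
______
step 9: ______
______
___^X_
__XXX_
__XX__
______
step 10: ______
______
__<_X_
__XXX_
__XX__
______
step 11: ______
__^___
__X_X_
__XXX_
__XX__
______
step 12: ______
__X>__
__X_X_
__XXX_
__XX__
______
step 13: ______
__XX__
__XvX_
__XXX_
__XX__
______
step 14: ______
__XX__
__<XX_
__XXX_
__XX__
______
step 15: ______
__XX__
___XX_
__vXX_
__XX__
______
step 16: ______
__XX__
___XX_
___>X_
__XX__
______
step 17: ______
__XX__
___^X_
____X_
__XX__
______
step 18: ______
__XX__
__<_X_
____X_
__XX__
______
step 19: ______
__^X__
__X_X_
____X_
__XX__
______
step 20: ______
_<_X__
__X_X_
____X_
__XX__
______
step 21: _^____
_X_X__
__X_X_
____X_
__XX__
______
step 22: _X>___
_X_X__
__X_X_
____X_
__XX__
______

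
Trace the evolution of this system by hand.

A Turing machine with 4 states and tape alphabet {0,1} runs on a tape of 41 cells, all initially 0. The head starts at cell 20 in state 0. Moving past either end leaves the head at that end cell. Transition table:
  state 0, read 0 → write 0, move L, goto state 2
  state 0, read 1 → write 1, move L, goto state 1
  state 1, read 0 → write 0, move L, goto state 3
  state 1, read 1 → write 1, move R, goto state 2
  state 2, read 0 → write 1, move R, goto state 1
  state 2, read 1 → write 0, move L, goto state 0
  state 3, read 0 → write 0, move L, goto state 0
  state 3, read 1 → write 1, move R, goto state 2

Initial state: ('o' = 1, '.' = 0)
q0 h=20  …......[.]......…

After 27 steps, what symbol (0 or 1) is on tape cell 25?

1

[0] q0 h=20  …......[.]......…
[1] q2 h=19  …......[.]......…
[2] q1 h=20  ….....o[.]......…
[3] q3 h=19  …......[o]......…
[4] q2 h=20  ….....o[.]......…
[5] q1 h=21  …....oo[.]......…
[6] q3 h=20  ….....o[o]......…
[7] q2 h=21  …....oo[.]......…
[8] q1 h=22  …...ooo[.]......…
[9] q3 h=21  …....oo[o]......…
[10] q2 h=22  …...ooo[.]......…
[11] q1 h=23  …..oooo[.]......…
[12] q3 h=22  …...ooo[o]......…
[13] q2 h=23  …..oooo[.]......…
[14] q1 h=24  ….ooooo[.]......…
[15] q3 h=23  …..oooo[o]......…
[16] q2 h=24  ….ooooo[.]......…
[17] q1 h=25  …oooooo[.]......…
[18] q3 h=24  ….ooooo[o]......…
[19] q2 h=25  …oooooo[.]......…
[20] q1 h=26  …oooooo[.]......…
[21] q3 h=25  …oooooo[o]......…
[22] q2 h=26  …oooooo[.]......…
[23] q1 h=27  …oooooo[.]......…
[24] q3 h=26  …oooooo[o]......…
[25] q2 h=27  …oooooo[.]......…
[26] q1 h=28  …oooooo[.]......…
[27] q3 h=27  …oooooo[o]......…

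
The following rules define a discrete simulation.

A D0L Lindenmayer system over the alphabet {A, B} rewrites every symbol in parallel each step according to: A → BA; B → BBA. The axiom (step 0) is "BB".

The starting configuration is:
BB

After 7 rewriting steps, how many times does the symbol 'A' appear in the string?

754

t=0: BB
t=1: BBABBA
t=2: BBABBABABBABBABA
t=3: BBABBABABBABBABABBABABBABBABABBABBABABBABA
t=4: BBABBABABBABBABABBABABBABBABABBABBABABBABABBABBABABBABABBABBABABBABBABABBABABBABBABABBABBABABBABABBABBABABBABA
t=5: BBABBABABBABBABABBABABBABBABABBABBABABBABABBABBABABBABABBA…ABBABABBABABBABBABABBABABBABBABABBABBABABBABABBABBABABBABA  (len 288)
t=6: BBABBABABBABBABABBABABBABBABABBABBABABBABABBABBABABBABABBA…ABBABABBABABBABBABABBABABBABBABABBABBABABBABABBABBABABBABA  (len 754)
t=7: BBABBABABBABBABABBABABBABBABABBABBABABBABABBABBABABBABABBA…ABBABABBABABBABBABABBABABBABBABABBABBABABBABABBABBABABBABA  (len 1974)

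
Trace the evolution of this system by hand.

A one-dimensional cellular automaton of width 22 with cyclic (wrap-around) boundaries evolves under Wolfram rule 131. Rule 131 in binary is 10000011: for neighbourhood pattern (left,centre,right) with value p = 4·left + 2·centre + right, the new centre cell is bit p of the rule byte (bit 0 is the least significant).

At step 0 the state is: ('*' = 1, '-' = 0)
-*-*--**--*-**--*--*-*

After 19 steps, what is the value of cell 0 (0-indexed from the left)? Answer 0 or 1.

1

[0] -*-*--**--*-**--*--*-*
[1] -----*---*-----*--*---
[2] *****--**--****--*--**
[3] ****--*---*-**--*--*-*
[4] ***--*--**-----*--*---
[5] -*--*--*---****--*--**
[6] ---*--*--**-**--*--*--
[7] ***--*--*------*--*--*
[8] **--*--*--*****--*--*-
[9] ---*--*--*-***--*--*--
[10] ***--*--*---*--*--*--*
[11] **--*--*--**--*--*--*-
[12] ---*--*--*---*--*--*--
[13] ***--*--*--**--*--*--*
[14] **--*--*--*---*--*--*-
[15] ---*--*--*--**--*--*--
[16] ***--*--*--*---*--*--*
[17] **--*--*--*--**--*--*-
[18] ---*--*--*--*---*--*--
[19] ***--*--*--*--**--*--*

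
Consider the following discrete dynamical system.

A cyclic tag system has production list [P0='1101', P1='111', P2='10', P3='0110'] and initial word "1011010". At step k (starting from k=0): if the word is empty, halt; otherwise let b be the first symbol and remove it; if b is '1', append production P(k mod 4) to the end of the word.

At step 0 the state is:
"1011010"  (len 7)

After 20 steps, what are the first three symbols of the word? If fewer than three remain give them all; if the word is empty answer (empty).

011

0) "1011010"  (len 7)
1) "0110101101"  (len 10)
2) "110101101"  (len 9)
3) "1010110110"  (len 10)
4) "0101101100110"  (len 13)
5) "101101100110"  (len 12)
6) "01101100110111"  (len 14)
7) "1101100110111"  (len 13)
8) "1011001101110110"  (len 16)
9) "0110011011101101101"  (len 19)
10) "110011011101101101"  (len 18)
11) "1001101110110110110"  (len 19)
12) "0011011101101101100110"  (len 22)
13) "011011101101101100110"  (len 21)
14) "11011101101101100110"  (len 20)
15) "101110110110110011010"  (len 21)
16) "011101101101100110100110"  (len 24)
17) "11101101101100110100110"  (len 23)
18) "1101101101100110100110111"  (len 25)
19) "10110110110011010011011110"  (len 26)
20) "01101101100110100110111100110"  (len 29)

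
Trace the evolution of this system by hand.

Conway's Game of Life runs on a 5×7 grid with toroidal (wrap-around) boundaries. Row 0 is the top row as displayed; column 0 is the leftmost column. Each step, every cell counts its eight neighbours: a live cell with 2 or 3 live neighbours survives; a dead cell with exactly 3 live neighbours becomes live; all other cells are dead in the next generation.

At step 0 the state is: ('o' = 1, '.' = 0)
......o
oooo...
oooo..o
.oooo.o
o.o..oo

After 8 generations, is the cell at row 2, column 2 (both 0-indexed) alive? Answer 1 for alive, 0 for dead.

0) ......o
oooo...
oooo..o
.oooo.o
o.o..oo
1) ...o.o.
...o...
.....oo
....o..
..o.o..
2) ..oo...
.....oo
....oo.
...oo..
....oo.
3) ...o..o
...o.oo
...o..o
...o...
..o..o.
4) ..oo..o
o.oo.oo
..oo.oo
..ooo..
..ooo..
5) o.....o
o......
o......
.o.....
.o...o.
6) oo....o
oo.....
oo.....
oo.....
.o....o
7) ..o...o
..o....
..o...o
..o...o
..o...o
8) .ooo...
.ooo...
.ooo...
oooo.oo
oooo.oo

1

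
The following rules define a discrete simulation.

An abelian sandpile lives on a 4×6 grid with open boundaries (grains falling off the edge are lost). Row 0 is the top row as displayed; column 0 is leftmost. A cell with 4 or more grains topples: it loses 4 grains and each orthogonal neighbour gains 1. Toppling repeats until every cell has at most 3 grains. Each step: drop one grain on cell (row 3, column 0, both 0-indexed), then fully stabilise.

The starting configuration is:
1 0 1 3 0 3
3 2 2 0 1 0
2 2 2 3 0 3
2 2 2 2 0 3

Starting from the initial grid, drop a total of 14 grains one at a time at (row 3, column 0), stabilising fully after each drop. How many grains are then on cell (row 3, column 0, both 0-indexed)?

0) 1 0 1 3 0 3
3 2 2 0 1 0
2 2 2 3 0 3
2 2 2 2 0 3
1) 1 0 1 3 0 3
3 2 2 0 1 0
2 2 2 3 0 3
3 2 2 2 0 3
2) 1 0 1 3 0 3
3 2 2 0 1 0
3 2 2 3 0 3
0 3 2 2 0 3
3) 1 0 1 3 0 3
3 2 2 0 1 0
3 2 2 3 0 3
1 3 2 2 0 3
4) 1 0 1 3 0 3
3 2 2 0 1 0
3 2 2 3 0 3
2 3 2 2 0 3
5) 1 0 1 3 0 3
3 2 2 0 1 0
3 2 2 3 0 3
3 3 2 2 0 3
6) 2 1 1 3 0 3
1 0 3 0 1 0
2 1 3 3 0 3
2 1 3 2 0 3
7) 2 1 1 3 0 3
1 0 3 0 1 0
2 1 3 3 0 3
3 1 3 2 0 3
8) 2 1 1 3 0 3
1 0 3 0 1 0
3 1 3 3 0 3
0 2 3 2 0 3
9) 2 1 1 3 0 3
1 0 3 0 1 0
3 1 3 3 0 3
1 2 3 2 0 3
10) 2 1 1 3 0 3
1 0 3 0 1 0
3 1 3 3 0 3
2 2 3 2 0 3
11) 2 1 1 3 0 3
1 0 3 0 1 0
3 1 3 3 0 3
3 2 3 2 0 3
12) 2 1 1 3 0 3
2 0 3 0 1 0
0 2 3 3 0 3
1 3 3 2 0 3
13) 2 1 1 3 0 3
2 0 3 0 1 0
0 2 3 3 0 3
2 3 3 2 0 3
14) 2 1 1 3 0 3
2 0 3 0 1 0
0 2 3 3 0 3
3 3 3 2 0 3

3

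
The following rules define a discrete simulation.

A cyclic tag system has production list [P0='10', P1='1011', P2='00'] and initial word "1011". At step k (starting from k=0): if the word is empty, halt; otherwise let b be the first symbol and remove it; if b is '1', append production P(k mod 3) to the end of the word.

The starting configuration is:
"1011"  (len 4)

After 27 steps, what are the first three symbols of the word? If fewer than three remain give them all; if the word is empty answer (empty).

gen 0: "1011"  (len 4)
gen 1: "01110"  (len 5)
gen 2: "1110"  (len 4)
gen 3: "11000"  (len 5)
gen 4: "100010"  (len 6)
gen 5: "000101011"  (len 9)
gen 6: "00101011"  (len 8)
gen 7: "0101011"  (len 7)
gen 8: "101011"  (len 6)
gen 9: "0101100"  (len 7)
gen 10: "101100"  (len 6)
gen 11: "011001011"  (len 9)
gen 12: "11001011"  (len 8)
gen 13: "100101110"  (len 9)
gen 14: "001011101011"  (len 12)
gen 15: "01011101011"  (len 11)
gen 16: "1011101011"  (len 10)
gen 17: "0111010111011"  (len 13)
gen 18: "111010111011"  (len 12)
gen 19: "1101011101110"  (len 13)
gen 20: "1010111011101011"  (len 16)
gen 21: "01011101110101100"  (len 17)
gen 22: "1011101110101100"  (len 16)
gen 23: "0111011101011001011"  (len 19)
gen 24: "111011101011001011"  (len 18)
gen 25: "1101110101100101110"  (len 19)
gen 26: "1011101011001011101011"  (len 22)
gen 27: "01110101100101110101100"  (len 23)

011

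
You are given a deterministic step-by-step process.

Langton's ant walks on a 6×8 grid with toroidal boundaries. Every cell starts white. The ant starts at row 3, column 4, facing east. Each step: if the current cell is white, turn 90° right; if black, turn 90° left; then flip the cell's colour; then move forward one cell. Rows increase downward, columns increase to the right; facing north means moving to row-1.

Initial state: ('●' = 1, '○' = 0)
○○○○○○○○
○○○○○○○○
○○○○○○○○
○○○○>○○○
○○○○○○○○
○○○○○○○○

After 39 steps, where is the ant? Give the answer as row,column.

k=0  ○○○○○○○○
○○○○○○○○
○○○○○○○○
○○○○>○○○
○○○○○○○○
○○○○○○○○
k=1  ○○○○○○○○
○○○○○○○○
○○○○○○○○
○○○○●○○○
○○○○v○○○
○○○○○○○○
k=2  ○○○○○○○○
○○○○○○○○
○○○○○○○○
○○○○●○○○
○○○<●○○○
○○○○○○○○
k=3  ○○○○○○○○
○○○○○○○○
○○○○○○○○
○○○^●○○○
○○○●●○○○
○○○○○○○○
k=4  ○○○○○○○○
○○○○○○○○
○○○○○○○○
○○○●>○○○
○○○●●○○○
○○○○○○○○
k=5  ○○○○○○○○
○○○○○○○○
○○○○^○○○
○○○●○○○○
○○○●●○○○
○○○○○○○○
k=6  ○○○○○○○○
○○○○○○○○
○○○○●>○○
○○○●○○○○
○○○●●○○○
○○○○○○○○
k=7  ○○○○○○○○
○○○○○○○○
○○○○●●○○
○○○●○v○○
○○○●●○○○
○○○○○○○○
k=8  ○○○○○○○○
○○○○○○○○
○○○○●●○○
○○○●<●○○
○○○●●○○○
○○○○○○○○
k=9  ○○○○○○○○
○○○○○○○○
○○○○^●○○
○○○●●●○○
○○○●●○○○
○○○○○○○○
k=10  ○○○○○○○○
○○○○○○○○
○○○<○●○○
○○○●●●○○
○○○●●○○○
○○○○○○○○
k=11  ○○○○○○○○
○○○^○○○○
○○○●○●○○
○○○●●●○○
○○○●●○○○
○○○○○○○○
k=12  ○○○○○○○○
○○○●>○○○
○○○●○●○○
○○○●●●○○
○○○●●○○○
○○○○○○○○
k=13  ○○○○○○○○
○○○●●○○○
○○○●v●○○
○○○●●●○○
○○○●●○○○
○○○○○○○○
k=14  ○○○○○○○○
○○○●●○○○
○○○<●●○○
○○○●●●○○
○○○●●○○○
○○○○○○○○
k=15  ○○○○○○○○
○○○●●○○○
○○○○●●○○
○○○v●●○○
○○○●●○○○
○○○○○○○○
k=16  ○○○○○○○○
○○○●●○○○
○○○○●●○○
○○○○>●○○
○○○●●○○○
○○○○○○○○
k=17  ○○○○○○○○
○○○●●○○○
○○○○^●○○
○○○○○●○○
○○○●●○○○
○○○○○○○○
k=18  ○○○○○○○○
○○○●●○○○
○○○<○●○○
○○○○○●○○
○○○●●○○○
○○○○○○○○
k=19  ○○○○○○○○
○○○^●○○○
○○○●○●○○
○○○○○●○○
○○○●●○○○
○○○○○○○○
k=20  ○○○○○○○○
○○<○●○○○
○○○●○●○○
○○○○○●○○
○○○●●○○○
○○○○○○○○
k=21  ○○^○○○○○
○○●○●○○○
○○○●○●○○
○○○○○●○○
○○○●●○○○
○○○○○○○○
k=22  ○○●>○○○○
○○●○●○○○
○○○●○●○○
○○○○○●○○
○○○●●○○○
○○○○○○○○
k=23  ○○●●○○○○
○○●v●○○○
○○○●○●○○
○○○○○●○○
○○○●●○○○
○○○○○○○○
k=24  ○○●●○○○○
○○<●●○○○
○○○●○●○○
○○○○○●○○
○○○●●○○○
○○○○○○○○
k=25  ○○●●○○○○
○○○●●○○○
○○v●○●○○
○○○○○●○○
○○○●●○○○
○○○○○○○○
k=26  ○○●●○○○○
○○○●●○○○
○<●●○●○○
○○○○○●○○
○○○●●○○○
○○○○○○○○
k=27  ○○●●○○○○
○^○●●○○○
○●●●○●○○
○○○○○●○○
○○○●●○○○
○○○○○○○○
k=28  ○○●●○○○○
○●>●●○○○
○●●●○●○○
○○○○○●○○
○○○●●○○○
○○○○○○○○
k=29  ○○●●○○○○
○●●●●○○○
○●v●○●○○
○○○○○●○○
○○○●●○○○
○○○○○○○○
k=30  ○○●●○○○○
○●●●●○○○
○●○>○●○○
○○○○○●○○
○○○●●○○○
○○○○○○○○
k=31  ○○●●○○○○
○●●^●○○○
○●○○○●○○
○○○○○●○○
○○○●●○○○
○○○○○○○○
k=32  ○○●●○○○○
○●<○●○○○
○●○○○●○○
○○○○○●○○
○○○●●○○○
○○○○○○○○
k=33  ○○●●○○○○
○●○○●○○○
○●v○○●○○
○○○○○●○○
○○○●●○○○
○○○○○○○○
k=34  ○○●●○○○○
○●○○●○○○
○<●○○●○○
○○○○○●○○
○○○●●○○○
○○○○○○○○
k=35  ○○●●○○○○
○●○○●○○○
○○●○○●○○
○v○○○●○○
○○○●●○○○
○○○○○○○○
k=36  ○○●●○○○○
○●○○●○○○
○○●○○●○○
<●○○○●○○
○○○●●○○○
○○○○○○○○
k=37  ○○●●○○○○
○●○○●○○○
^○●○○●○○
●●○○○●○○
○○○●●○○○
○○○○○○○○
k=38  ○○●●○○○○
○●○○●○○○
●>●○○●○○
●●○○○●○○
○○○●●○○○
○○○○○○○○
k=39  ○○●●○○○○
○●○○●○○○
●●●○○●○○
●v○○○●○○
○○○●●○○○
○○○○○○○○

3,1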